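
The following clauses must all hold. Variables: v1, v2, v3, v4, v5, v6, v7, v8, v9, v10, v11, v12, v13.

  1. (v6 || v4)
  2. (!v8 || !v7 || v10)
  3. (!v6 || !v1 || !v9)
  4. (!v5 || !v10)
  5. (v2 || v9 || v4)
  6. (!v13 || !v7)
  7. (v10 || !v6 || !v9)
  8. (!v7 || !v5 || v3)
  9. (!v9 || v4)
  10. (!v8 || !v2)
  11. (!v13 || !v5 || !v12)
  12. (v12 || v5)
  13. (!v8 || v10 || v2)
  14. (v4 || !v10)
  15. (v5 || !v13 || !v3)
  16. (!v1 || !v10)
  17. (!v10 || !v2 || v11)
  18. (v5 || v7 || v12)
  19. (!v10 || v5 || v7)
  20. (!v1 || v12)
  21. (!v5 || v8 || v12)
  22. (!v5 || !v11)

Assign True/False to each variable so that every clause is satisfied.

v1=T, v2=F, v3=T, v4=T, v5=F, v6=F, v7=F, v8=F, v9=F, v10=F, v11=F, v12=T, v13=F

v4 occurs only positively in the remaining clauses — set v4 = True.
v13 occurs only negated in the remaining clauses — set v13 = False.
Try v1 = True.
  then v10 is forced to False.
  then v12 is forced to True.
For the remaining variables, v2 = False, v3 = True, v5 = False, v6 = False, v7 = False, v8 = False, v9 = False, v11 = False works.
Check each clause:
  1. (v6 || v4) — v4 is true.
  2. (!v8 || !v7 || v10) — !v8 is true.
  3. (!v1 || !v9 || !v6) — !v6 is true.
  4. (!v5 || !v10) — !v5 is true.
  5. (v2 || v9 || v4) — v4 is true.
  6. (!v7 || !v13) — !v7 is true.
  7. (v10 || !v6 || !v9) — !v6 is true.
  8. (v3 || !v7 || !v5) — v3 is true.
  9. (!v9 || v4) — v4 is true.
  10. (!v2 || !v8) — !v8 is true.
  11. (!v13 || !v5 || !v12) — !v5 is true.
  12. (v5 || v12) — v12 is true.
  13. (!v8 || v10 || v2) — !v8 is true.
  14. (!v10 || v4) — v4 is true.
  15. (!v13 || v5 || !v3) — !v13 is true.
  16. (!v10 || !v1) — !v10 is true.
  17. (!v2 || v11 || !v10) — !v2 is true.
  18. (v12 || v5 || v7) — v12 is true.
  19. (v5 || v7 || !v10) — !v10 is true.
  20. (!v1 || v12) — v12 is true.
  21. (v8 || !v5 || v12) — !v5 is true.
  22. (!v5 || !v11) — !v5 is true.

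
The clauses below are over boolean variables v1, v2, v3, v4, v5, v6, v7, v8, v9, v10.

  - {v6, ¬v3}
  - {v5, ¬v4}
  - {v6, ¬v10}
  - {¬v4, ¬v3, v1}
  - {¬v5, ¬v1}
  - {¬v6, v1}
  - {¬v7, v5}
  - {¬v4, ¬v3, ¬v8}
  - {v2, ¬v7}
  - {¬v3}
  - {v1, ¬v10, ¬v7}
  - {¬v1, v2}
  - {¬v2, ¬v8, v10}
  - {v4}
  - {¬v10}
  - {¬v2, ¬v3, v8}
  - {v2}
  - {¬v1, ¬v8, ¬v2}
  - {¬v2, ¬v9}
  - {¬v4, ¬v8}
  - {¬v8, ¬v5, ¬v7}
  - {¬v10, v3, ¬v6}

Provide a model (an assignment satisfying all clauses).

v1 = F, v2 = T, v3 = F, v4 = T, v5 = T, v6 = F, v7 = T, v8 = F, v9 = F, v10 = F

Check each clause:
  1. {v6, ¬v3} — ¬v3 is true.
  2. {¬v4, v5} — v5 is true.
  3. {v6, ¬v10} — ¬v10 is true.
  4. {¬v3, v1, ¬v4} — ¬v3 is true.
  5. {¬v5, ¬v1} — ¬v1 is true.
  6. {v1, ¬v6} — ¬v6 is true.
  7. {¬v7, v5} — v5 is true.
  8. {¬v3, ¬v4, ¬v8} — ¬v8 is true.
  9. {¬v7, v2} — v2 is true.
  10. {¬v3} — ¬v3 is true.
  11. {v1, ¬v10, ¬v7} — ¬v10 is true.
  12. {¬v1, v2} — v2 is true.
  13. {¬v2, v10, ¬v8} — ¬v8 is true.
  14. {v4} — v4 is true.
  15. {¬v10} — ¬v10 is true.
  16. {¬v3, v8, ¬v2} — ¬v3 is true.
  17. {v2} — v2 is true.
  18. {¬v2, ¬v1, ¬v8} — ¬v8 is true.
  19. {¬v9, ¬v2} — ¬v9 is true.
  20. {¬v4, ¬v8} — ¬v8 is true.
  21. {¬v7, ¬v5, ¬v8} — ¬v8 is true.
  22. {¬v6, ¬v10, v3} — ¬v6 is true.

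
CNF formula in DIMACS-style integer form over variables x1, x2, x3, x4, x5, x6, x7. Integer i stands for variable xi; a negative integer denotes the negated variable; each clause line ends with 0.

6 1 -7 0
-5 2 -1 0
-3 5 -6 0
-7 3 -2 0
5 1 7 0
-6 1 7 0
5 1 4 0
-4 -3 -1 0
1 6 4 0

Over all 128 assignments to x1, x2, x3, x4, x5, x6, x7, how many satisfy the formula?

Case analysis on x1 and x5:
  x1=T, x5=T: x6 free; 4 ways for (x2,x3,x4,x7) × 2^1 = 8.
  x1=T, x5=F: 16 of the 32 assignments to (x2,x3,x4,x6,x7) work.
  x1=F, x5=T: 10 of the 32 assignments to (x2,x3,x4,x6,x7) work.
  x1=F, x5=F: remaining (x2,x3,x4,x6,x7) ∈ {(F,F,T,T,T)} — 1.
Total: 8 + 16 + 10 + 1 = 35.

35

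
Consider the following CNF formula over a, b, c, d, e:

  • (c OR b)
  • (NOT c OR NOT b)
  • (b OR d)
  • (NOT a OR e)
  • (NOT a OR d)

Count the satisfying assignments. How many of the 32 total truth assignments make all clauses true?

8

Satisfying assignments:
  a=F b=F c=T d=T e=F
  a=F b=F c=T d=T e=T
  a=F b=T c=F d=F e=F
  a=F b=T c=F d=F e=T
  a=F b=T c=F d=T e=F
  a=F b=T c=F d=T e=T
  a=T b=F c=T d=T e=T
  a=T b=T c=F d=T e=T
Count: 8.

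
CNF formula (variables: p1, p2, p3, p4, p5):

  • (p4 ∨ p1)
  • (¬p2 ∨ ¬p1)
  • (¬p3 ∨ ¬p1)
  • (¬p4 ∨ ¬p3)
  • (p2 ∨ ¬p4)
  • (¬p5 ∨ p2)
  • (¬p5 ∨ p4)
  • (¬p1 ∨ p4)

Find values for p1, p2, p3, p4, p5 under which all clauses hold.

p1=F, p2=T, p3=F, p4=T, p5=T

Pure literal: p3 appears only negated; assign p3 = False.
Try p1 = False.
  then p4 is forced to True.
  then p2 is forced to True.
p5 is now unconstrained; take p5 = True.
Check each clause:
  1. (p1 ∨ p4) — p4 is true.
  2. (¬p2 ∨ ¬p1) — ¬p1 is true.
  3. (¬p1 ∨ ¬p3) — ¬p3 is true.
  4. (¬p3 ∨ ¬p4) — ¬p3 is true.
  5. (¬p4 ∨ p2) — p2 is true.
  6. (p2 ∨ ¬p5) — p2 is true.
  7. (p4 ∨ ¬p5) — p4 is true.
  8. (p4 ∨ ¬p1) — p4 is true.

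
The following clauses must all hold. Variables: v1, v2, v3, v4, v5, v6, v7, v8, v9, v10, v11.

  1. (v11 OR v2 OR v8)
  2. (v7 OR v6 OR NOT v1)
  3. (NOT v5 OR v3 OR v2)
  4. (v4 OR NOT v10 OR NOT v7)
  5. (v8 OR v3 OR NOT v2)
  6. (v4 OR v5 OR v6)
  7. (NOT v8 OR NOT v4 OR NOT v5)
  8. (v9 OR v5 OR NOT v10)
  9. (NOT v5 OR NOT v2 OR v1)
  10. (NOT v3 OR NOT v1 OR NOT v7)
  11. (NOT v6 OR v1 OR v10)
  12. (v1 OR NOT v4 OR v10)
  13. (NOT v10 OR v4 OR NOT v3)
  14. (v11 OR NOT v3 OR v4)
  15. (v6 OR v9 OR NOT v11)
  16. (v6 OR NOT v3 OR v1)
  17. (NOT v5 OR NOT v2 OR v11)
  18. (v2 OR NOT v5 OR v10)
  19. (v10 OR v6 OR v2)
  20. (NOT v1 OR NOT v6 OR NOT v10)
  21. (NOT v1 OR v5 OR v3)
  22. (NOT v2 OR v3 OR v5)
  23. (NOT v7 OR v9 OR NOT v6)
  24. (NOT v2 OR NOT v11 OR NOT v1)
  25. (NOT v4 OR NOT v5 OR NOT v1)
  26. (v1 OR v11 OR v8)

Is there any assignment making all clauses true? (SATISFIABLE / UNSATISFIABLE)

SATISFIABLE

Set v1 = True and propagate.
Branch on v2: take v2 = True.
  then v11 is forced to False.
  then v5 is forced to False.
  then v3 is forced to True.
  then v7 is forced to False.
  then v6 is forced to True.
  then v4 is forced to True.
  then v10 is forced to False.
v8, v9 are now unconstrained; take v8 = True, v9 = False.
So v1 = T, v2 = T, v3 = T, v4 = T, v5 = F, v6 = T, v7 = F, v8 = T, v9 = F, v10 = F, v11 = F is a satisfying assignment.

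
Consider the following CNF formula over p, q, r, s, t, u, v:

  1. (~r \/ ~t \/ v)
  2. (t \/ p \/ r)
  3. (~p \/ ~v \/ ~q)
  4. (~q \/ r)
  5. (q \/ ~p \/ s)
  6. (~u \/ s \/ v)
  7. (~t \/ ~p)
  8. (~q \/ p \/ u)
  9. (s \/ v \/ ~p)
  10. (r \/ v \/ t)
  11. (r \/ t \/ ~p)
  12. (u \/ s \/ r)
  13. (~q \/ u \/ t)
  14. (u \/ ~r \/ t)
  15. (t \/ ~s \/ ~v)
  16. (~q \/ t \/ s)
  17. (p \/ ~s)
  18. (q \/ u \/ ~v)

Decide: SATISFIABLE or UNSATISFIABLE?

Set p = False and propagate.
  then s is forced to False.
Branch on q: take q = False.
Branch on r: take r = True.
The remaining clauses are satisfied by t = False, u = True, v = True.
So p = F  q = F  r = T  s = F  t = F  u = T  v = T is a satisfying assignment.

SATISFIABLE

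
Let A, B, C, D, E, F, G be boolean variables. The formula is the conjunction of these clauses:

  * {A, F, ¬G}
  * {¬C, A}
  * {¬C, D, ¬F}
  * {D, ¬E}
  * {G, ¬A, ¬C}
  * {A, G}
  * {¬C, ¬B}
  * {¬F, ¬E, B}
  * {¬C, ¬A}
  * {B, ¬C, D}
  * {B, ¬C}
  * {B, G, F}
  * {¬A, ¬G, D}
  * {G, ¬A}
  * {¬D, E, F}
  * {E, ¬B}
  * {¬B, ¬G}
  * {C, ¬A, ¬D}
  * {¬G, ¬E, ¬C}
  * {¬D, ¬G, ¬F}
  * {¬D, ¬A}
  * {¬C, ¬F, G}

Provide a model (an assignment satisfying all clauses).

A=False, B=False, C=False, D=False, E=False, F=True, G=True

Branch on A: take A = False.
  then C is forced to False.
  then G is forced to True.
  then F is forced to True.
  then B is forced to False.
  then E is forced to False.
  then D is forced to False.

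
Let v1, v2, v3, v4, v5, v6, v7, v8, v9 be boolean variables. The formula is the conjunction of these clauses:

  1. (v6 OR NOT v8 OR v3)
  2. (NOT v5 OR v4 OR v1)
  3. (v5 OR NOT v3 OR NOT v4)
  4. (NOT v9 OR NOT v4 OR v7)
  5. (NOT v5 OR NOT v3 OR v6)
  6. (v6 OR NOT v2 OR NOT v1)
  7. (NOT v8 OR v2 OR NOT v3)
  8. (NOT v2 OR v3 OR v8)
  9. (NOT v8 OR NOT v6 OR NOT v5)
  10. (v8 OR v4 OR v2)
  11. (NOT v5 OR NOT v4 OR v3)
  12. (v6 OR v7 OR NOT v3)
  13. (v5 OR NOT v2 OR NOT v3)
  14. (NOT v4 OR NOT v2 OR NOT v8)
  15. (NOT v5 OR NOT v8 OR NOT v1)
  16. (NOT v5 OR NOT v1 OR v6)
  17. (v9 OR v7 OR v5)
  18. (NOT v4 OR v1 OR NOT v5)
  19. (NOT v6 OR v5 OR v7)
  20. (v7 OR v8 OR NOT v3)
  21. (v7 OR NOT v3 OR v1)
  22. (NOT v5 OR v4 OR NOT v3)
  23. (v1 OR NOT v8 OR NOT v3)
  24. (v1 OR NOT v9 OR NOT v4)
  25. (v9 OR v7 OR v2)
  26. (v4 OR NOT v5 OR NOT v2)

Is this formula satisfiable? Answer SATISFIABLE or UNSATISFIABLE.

SATISFIABLE

Pure literal: v7 appears only positively; assign v7 = True.
Branch on v1: take v1 = False.
The remaining clauses are satisfied by v2 = False, v3 = False, v4 = False, v5 = False, v6 = True, v8 = True, v9 = False.
So v1 = F  v2 = F  v3 = F  v4 = F  v5 = F  v6 = T  v7 = T  v8 = T  v9 = F is a satisfying assignment.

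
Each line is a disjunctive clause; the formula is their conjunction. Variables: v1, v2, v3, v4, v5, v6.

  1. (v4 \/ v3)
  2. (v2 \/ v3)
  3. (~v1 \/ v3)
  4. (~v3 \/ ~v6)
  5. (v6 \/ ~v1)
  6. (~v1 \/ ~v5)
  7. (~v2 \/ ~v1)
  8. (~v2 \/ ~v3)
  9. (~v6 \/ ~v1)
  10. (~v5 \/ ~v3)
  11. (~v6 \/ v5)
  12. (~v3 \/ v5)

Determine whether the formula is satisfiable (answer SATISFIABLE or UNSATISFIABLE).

Pure literal: v1 appears only negated; assign v1 = False.
v4 occurs only positively in the remaining clauses — set v4 = True.
Try v2 = True.
  then v3 is forced to False.
The remaining clauses are satisfied by v5 = True, v6 = False.
So v1 = False, v2 = True, v3 = False, v4 = True, v5 = True, v6 = False is a satisfying assignment.

SATISFIABLE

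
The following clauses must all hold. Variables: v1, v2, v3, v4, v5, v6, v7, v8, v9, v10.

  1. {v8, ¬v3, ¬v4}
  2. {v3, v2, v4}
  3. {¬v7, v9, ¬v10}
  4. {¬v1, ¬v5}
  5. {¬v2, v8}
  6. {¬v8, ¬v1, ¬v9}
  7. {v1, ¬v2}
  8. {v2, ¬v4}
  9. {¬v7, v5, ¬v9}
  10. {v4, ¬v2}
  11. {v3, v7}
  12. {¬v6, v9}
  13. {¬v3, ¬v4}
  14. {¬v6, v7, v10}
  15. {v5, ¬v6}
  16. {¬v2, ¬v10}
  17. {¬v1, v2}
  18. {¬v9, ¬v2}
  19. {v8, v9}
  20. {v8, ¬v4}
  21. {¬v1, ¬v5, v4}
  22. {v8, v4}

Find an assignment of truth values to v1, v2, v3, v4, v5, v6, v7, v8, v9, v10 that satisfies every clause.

v1=True, v2=True, v3=False, v4=True, v5=False, v6=False, v7=True, v8=True, v9=False, v10=False

Check each clause:
  1. {¬v4, ¬v3, v8} — v8 is true.
  2. {v3, v4, v2} — v2 is true.
  3. {¬v10, v9, ¬v7} — ¬v10 is true.
  4. {¬v1, ¬v5} — ¬v5 is true.
  5. {v8, ¬v2} — v8 is true.
  6. {¬v1, ¬v9, ¬v8} — ¬v9 is true.
  7. {¬v2, v1} — v1 is true.
  8. {v2, ¬v4} — v2 is true.
  9. {¬v7, ¬v9, v5} — ¬v9 is true.
  10. {v4, ¬v2} — v4 is true.
  11. {v7, v3} — v7 is true.
  12. {¬v6, v9} — ¬v6 is true.
  13. {¬v4, ¬v3} — ¬v3 is true.
  14. {v7, v10, ¬v6} — ¬v6 is true.
  15. {v5, ¬v6} — ¬v6 is true.
  16. {¬v2, ¬v10} — ¬v10 is true.
  17. {¬v1, v2} — v2 is true.
  18. {¬v2, ¬v9} — ¬v9 is true.
  19. {v8, v9} — v8 is true.
  20. {¬v4, v8} — v8 is true.
  21. {v4, ¬v1, ¬v5} — ¬v5 is true.
  22. {v4, v8} — v8 is true.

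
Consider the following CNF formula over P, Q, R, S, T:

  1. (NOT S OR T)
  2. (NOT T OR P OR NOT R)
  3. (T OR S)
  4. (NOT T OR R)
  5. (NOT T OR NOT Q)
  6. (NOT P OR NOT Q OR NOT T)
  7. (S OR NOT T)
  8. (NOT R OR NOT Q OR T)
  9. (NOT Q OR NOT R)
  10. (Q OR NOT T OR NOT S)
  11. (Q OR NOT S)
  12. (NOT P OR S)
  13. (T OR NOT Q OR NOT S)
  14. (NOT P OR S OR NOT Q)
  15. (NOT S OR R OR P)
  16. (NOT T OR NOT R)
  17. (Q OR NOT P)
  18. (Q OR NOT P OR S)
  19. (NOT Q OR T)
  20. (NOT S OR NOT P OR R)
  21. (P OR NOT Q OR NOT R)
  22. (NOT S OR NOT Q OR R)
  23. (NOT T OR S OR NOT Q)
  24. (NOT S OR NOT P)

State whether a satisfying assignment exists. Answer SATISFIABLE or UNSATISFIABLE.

UNSATISFIABLE

Q = True:
  propagation gives T=False; an empty clause results — contradiction.
Q = False:
  propagation gives S=False, T=True; an empty clause results — contradiction.
Every branch closes, so no satisfying assignment exists.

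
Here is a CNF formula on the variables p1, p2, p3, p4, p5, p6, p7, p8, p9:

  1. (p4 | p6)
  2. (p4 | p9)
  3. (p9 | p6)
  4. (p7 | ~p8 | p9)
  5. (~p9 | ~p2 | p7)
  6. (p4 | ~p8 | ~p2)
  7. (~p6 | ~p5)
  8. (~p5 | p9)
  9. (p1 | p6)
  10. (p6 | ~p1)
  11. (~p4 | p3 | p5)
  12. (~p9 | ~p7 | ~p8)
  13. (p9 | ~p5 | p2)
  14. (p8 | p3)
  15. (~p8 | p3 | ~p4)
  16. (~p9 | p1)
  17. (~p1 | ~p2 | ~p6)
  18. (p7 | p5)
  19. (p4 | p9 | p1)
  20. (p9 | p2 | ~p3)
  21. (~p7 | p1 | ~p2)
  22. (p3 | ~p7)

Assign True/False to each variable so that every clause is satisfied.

p1=T, p2=F, p3=T, p4=T, p5=F, p6=T, p7=T, p8=F, p9=T

Set p1 = True and propagate.
  then p6 is forced to True.
  then p5 is forced to False.
  then p2 is forced to False.
  then p7 is forced to True.
  then p3 is forced to True.
  then p9 is forced to True.
  then p8 is forced to False.
p4 is now unconstrained; take p4 = True.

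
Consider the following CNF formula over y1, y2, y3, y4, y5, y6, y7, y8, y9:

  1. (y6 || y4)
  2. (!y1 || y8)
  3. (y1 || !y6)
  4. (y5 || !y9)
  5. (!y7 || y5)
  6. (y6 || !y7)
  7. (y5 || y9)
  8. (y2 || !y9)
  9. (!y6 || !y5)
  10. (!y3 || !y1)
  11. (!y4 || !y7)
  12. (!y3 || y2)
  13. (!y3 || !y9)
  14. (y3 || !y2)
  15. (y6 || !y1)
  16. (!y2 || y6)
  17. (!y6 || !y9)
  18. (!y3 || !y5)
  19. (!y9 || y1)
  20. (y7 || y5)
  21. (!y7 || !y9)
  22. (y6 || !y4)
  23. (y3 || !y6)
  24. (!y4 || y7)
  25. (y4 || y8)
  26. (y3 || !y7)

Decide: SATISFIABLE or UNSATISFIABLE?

y6 = True:
  propagation gives y1=True, y8=True, y5=False, y9=False; an empty clause results — contradiction.
y6 = False:
  propagation gives y4=True; an empty clause results — contradiction.
Every branch closes, so no satisfying assignment exists.

UNSATISFIABLE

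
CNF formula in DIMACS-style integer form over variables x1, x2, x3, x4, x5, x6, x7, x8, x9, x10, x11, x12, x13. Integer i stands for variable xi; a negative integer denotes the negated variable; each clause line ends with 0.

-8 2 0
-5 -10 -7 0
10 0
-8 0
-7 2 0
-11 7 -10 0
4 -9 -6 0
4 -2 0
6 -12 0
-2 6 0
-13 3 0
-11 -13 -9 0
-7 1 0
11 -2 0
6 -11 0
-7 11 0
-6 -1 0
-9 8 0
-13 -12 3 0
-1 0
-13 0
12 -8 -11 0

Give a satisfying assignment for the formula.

x1=False, x2=False, x3=True, x4=False, x5=False, x6=False, x7=False, x8=False, x9=False, x10=True, x11=False, x12=False, x13=False

Check each clause:
  1. (x2 OR NOT x8) — NOT x8 is true.
  2. (NOT x10 OR NOT x5 OR NOT x7) — NOT x7 is true.
  3. (x10) — x10 is true.
  4. (NOT x8) — NOT x8 is true.
  5. (NOT x7 OR x2) — NOT x7 is true.
  6. (NOT x11 OR NOT x10 OR x7) — NOT x11 is true.
  7. (x4 OR NOT x6 OR NOT x9) — NOT x6 is true.
  8. (x4 OR NOT x2) — NOT x2 is true.
  9. (x6 OR NOT x12) — NOT x12 is true.
  10. (NOT x2 OR x6) — NOT x2 is true.
  11. (NOT x13 OR x3) — x3 is true.
  12. (NOT x11 OR NOT x9 OR NOT x13) — NOT x13 is true.
  13. (x1 OR NOT x7) — NOT x7 is true.
  14. (NOT x2 OR x11) — NOT x2 is true.
  15. (NOT x11 OR x6) — NOT x11 is true.
  16. (x11 OR NOT x7) — NOT x7 is true.
  17. (NOT x6 OR NOT x1) — NOT x6 is true.
  18. (NOT x9 OR x8) — NOT x9 is true.
  19. (x3 OR NOT x12 OR NOT x13) — x3 is true.
  20. (NOT x1) — NOT x1 is true.
  21. (NOT x13) — NOT x13 is true.
  22. (x12 OR NOT x11 OR NOT x8) — NOT x8 is true.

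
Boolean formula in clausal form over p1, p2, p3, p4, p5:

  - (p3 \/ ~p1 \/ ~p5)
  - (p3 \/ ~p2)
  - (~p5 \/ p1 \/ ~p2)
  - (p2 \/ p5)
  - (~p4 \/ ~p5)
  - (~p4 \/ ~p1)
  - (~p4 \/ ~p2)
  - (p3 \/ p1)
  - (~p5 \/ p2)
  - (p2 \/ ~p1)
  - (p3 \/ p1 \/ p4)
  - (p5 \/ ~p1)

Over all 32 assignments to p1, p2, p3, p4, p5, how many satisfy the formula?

2

The models are:
  p1=0 p2=1 p3=1 p4=0 p5=0
  p1=1 p2=1 p3=1 p4=0 p5=1
Count: 2.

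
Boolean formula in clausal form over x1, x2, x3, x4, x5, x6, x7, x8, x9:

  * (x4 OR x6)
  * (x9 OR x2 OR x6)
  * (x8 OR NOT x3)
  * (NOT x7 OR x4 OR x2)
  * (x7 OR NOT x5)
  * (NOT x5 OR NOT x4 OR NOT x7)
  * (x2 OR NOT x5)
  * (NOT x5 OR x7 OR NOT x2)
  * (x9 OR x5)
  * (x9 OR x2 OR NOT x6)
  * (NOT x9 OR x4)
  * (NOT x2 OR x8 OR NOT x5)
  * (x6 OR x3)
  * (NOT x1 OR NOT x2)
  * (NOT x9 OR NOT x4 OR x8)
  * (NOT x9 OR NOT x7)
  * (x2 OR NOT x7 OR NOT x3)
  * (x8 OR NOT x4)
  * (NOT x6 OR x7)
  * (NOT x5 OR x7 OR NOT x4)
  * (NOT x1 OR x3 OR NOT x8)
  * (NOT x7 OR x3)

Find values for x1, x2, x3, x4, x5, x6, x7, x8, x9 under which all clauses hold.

x1=F  x2=T  x3=T  x4=T  x5=F  x6=F  x7=F  x8=T  x9=T

Check each clause:
  1. (x6 OR x4) — x4 is true.
  2. (x9 OR x2 OR x6) — x9 is true.
  3. (x8 OR NOT x3) — x8 is true.
  4. (NOT x7 OR x4 OR x2) — NOT x7 is true.
  5. (NOT x5 OR x7) — NOT x5 is true.
  6. (NOT x7 OR NOT x4 OR NOT x5) — NOT x7 is true.
  7. (NOT x5 OR x2) — x2 is true.
  8. (NOT x5 OR x7 OR NOT x2) — NOT x5 is true.
  9. (x5 OR x9) — x9 is true.
  10. (x9 OR NOT x6 OR x2) — x9 is true.
  11. (x4 OR NOT x9) — x4 is true.
  12. (x8 OR NOT x5 OR NOT x2) — x8 is true.
  13. (x6 OR x3) — x3 is true.
  14. (NOT x1 OR NOT x2) — NOT x1 is true.
  15. (x8 OR NOT x4 OR NOT x9) — x8 is true.
  16. (NOT x7 OR NOT x9) — NOT x7 is true.
  17. (x2 OR NOT x3 OR NOT x7) — NOT x7 is true.
  18. (NOT x4 OR x8) — x8 is true.
  19. (NOT x6 OR x7) — NOT x6 is true.
  20. (x7 OR NOT x4 OR NOT x5) — NOT x5 is true.
  21. (NOT x8 OR x3 OR NOT x1) — x3 is true.
  22. (x3 OR NOT x7) — NOT x7 is true.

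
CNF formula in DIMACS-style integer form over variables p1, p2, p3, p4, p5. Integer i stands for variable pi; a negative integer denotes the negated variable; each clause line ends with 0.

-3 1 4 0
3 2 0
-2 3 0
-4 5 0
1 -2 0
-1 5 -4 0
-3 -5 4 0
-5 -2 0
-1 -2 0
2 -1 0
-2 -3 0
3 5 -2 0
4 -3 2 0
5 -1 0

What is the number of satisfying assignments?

The models are:
  p1=F p2=F p3=T p4=T p5=T
Count: 1.

1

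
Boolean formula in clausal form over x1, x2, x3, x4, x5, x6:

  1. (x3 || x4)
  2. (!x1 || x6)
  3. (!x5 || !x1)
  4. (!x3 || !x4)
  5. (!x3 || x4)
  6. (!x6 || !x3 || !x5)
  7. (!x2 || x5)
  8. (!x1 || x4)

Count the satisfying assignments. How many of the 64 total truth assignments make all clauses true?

7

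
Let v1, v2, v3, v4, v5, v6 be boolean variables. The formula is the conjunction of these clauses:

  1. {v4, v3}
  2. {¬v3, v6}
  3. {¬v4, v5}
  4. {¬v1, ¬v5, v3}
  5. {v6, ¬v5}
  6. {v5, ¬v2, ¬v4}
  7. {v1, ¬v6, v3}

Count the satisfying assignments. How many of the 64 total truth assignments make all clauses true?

Split on v3, then v5.
  v3=1, v5=1: forces v6=1; v1, v2, v4 free → 2^3 = 8.
  v3=1, v5=0: remaining (v1,v2,v4,v6) ∈ {(0,0,0,1); (0,1,0,1); (1,0,0,1); (1,1,0,1)} — 4.
  v3=0, v5=1: a clause becomes empty — 0.
  v3=0, v5=0: a clause becomes empty — 0.
Total: 8 + 4 + 0 + 0 = 12.

12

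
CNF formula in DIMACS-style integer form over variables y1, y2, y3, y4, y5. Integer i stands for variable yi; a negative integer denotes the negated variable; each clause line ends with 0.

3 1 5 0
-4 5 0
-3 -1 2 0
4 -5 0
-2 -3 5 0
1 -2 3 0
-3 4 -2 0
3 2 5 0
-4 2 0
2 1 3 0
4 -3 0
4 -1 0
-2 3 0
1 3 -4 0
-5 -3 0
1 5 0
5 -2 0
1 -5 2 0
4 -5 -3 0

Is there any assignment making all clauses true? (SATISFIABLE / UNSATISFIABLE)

UNSATISFIABLE

y3 = True:
  propagation gives y4=True, y5=True; an empty clause results — contradiction.
y3 = False:
  propagation gives y2=False, y5=True, y4=True; an empty clause results — contradiction.
Every branch closes, so no satisfying assignment exists.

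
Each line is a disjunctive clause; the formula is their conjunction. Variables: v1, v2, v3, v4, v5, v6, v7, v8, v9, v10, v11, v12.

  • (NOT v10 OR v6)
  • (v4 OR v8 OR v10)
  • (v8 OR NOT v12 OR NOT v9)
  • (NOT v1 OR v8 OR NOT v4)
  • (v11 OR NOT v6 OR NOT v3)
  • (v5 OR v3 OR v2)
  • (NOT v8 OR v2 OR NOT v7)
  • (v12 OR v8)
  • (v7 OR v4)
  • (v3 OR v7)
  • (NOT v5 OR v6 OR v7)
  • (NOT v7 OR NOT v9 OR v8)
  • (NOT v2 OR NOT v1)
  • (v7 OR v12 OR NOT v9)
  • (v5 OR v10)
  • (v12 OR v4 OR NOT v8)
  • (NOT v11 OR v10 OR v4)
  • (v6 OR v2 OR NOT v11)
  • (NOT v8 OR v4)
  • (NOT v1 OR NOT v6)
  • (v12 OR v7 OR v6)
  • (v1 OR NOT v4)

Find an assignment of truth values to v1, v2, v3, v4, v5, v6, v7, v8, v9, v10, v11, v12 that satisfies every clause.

v1=0, v2=1, v3=1, v4=0, v5=0, v6=1, v7=1, v8=0, v9=0, v10=1, v11=1, v12=1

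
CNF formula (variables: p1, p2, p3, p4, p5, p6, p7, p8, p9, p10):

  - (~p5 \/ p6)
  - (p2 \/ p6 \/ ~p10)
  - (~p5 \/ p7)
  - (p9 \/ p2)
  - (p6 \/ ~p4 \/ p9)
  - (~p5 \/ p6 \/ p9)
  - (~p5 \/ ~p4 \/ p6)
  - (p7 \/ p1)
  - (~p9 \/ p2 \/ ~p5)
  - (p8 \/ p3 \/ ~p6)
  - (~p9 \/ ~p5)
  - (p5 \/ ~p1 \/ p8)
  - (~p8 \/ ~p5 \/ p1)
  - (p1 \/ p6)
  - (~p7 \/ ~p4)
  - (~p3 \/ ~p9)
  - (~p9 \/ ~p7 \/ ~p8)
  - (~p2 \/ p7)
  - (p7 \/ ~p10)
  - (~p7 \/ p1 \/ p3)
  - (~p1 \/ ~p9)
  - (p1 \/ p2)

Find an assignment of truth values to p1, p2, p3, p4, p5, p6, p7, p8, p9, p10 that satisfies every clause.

p1=T, p2=T, p3=F, p4=F, p5=T, p6=T, p7=T, p8=T, p9=F, p10=T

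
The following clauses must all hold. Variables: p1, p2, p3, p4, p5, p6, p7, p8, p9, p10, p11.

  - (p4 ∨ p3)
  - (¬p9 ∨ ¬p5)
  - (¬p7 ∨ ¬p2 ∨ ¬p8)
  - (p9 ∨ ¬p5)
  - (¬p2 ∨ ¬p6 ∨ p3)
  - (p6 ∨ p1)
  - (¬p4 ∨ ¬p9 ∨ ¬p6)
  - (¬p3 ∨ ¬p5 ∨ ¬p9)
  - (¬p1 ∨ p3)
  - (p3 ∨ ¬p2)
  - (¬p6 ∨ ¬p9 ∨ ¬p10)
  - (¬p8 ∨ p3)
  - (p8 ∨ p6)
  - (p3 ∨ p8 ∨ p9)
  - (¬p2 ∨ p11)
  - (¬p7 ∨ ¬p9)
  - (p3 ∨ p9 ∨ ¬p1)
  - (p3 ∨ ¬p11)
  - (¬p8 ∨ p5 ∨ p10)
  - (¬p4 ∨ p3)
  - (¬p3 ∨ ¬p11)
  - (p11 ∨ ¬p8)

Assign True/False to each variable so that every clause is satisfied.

p2 occurs only negated in the remaining clauses — set p2 = False.
Set p1 = True and propagate.
  then p3 is forced to True.
  then p11 is forced to False.
  then p8 is forced to False.
  then p6 is forced to True.
Set p4 = True and propagate.
  then p9 is forced to False.
  then p5 is forced to False.
p7, p10 are now unconstrained; take p7 = True, p10 = False.

p1=T, p2=F, p3=T, p4=T, p5=F, p6=T, p7=T, p8=F, p9=F, p10=F, p11=F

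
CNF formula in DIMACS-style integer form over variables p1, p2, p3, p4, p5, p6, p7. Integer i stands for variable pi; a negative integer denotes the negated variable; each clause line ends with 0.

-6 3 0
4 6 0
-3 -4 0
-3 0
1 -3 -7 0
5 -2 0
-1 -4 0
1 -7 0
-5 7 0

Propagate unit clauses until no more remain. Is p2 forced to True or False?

False

(NOT p3) is a unit clause: p3 = False.
In (p3 OR NOT p6), p3 is now false; NOT p6 must hold, so p6 = False.
(p6 OR p4): since p6 = False, the clause reduces to (p4). p4 = True.
(NOT p4 OR NOT p1) with p4 = True leaves only NOT p1, so p1 = False.
(NOT p7 OR p1): since p1 = False, the clause reduces to (NOT p7). p7 = False.
(NOT p5 OR p7): since p7 = False, the clause reduces to (NOT p5). p5 = False.
(p5 OR NOT p2) with p5 = False leaves only NOT p2, so p2 = False.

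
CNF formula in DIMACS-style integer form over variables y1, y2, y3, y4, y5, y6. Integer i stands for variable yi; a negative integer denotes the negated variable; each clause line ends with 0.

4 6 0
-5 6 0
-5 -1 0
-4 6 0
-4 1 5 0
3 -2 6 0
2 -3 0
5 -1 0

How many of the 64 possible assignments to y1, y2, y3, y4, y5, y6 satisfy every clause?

9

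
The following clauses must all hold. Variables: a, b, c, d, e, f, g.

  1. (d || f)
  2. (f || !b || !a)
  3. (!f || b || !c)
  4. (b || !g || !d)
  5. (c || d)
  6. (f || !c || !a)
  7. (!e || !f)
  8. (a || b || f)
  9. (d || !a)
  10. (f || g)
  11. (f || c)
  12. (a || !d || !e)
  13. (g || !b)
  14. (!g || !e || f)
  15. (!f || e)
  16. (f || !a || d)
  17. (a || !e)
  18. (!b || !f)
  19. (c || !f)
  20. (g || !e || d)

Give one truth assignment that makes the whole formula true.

a=False, b=True, c=True, d=True, e=False, f=False, g=True

Check each clause:
  1. (d || f) — d is true.
  2. (!b || !a || f) — !a is true.
  3. (!c || !f || b) — b is true.
  4. (!g || !d || b) — b is true.
  5. (d || c) — c is true.
  6. (f || !c || !a) — !a is true.
  7. (!f || !e) — !f is true.
  8. (a || f || b) — b is true.
  9. (!a || d) — d is true.
  10. (f || g) — g is true.
  11. (f || c) — c is true.
  12. (a || !e || !d) — !e is true.
  13. (g || !b) — g is true.
  14. (!e || !g || f) — !e is true.
  15. (e || !f) — !f is true.
  16. (f || d || !a) — d is true.
  17. (a || !e) — !e is true.
  18. (!b || !f) — !f is true.
  19. (!f || c) — !f is true.
  20. (g || d || !e) — !e is true.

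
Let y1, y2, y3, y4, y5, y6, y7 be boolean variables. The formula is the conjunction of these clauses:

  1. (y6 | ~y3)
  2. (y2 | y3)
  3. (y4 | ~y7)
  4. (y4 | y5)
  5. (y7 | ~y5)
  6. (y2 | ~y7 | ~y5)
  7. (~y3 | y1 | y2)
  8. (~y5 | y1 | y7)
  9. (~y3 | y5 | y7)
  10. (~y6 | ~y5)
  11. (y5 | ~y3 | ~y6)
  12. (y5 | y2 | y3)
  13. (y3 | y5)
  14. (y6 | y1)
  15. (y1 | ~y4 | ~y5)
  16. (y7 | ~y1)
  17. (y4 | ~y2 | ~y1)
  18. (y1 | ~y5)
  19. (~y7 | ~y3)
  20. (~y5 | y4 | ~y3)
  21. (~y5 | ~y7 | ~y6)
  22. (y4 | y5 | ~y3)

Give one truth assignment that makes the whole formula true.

Set y1 = True and propagate.
  then y7 is forced to True.
  then y4 is forced to True.
  then y3 is forced to False.
  then y2 is forced to True.
  then y5 is forced to True.
  then y6 is forced to False.

y1=T, y2=T, y3=F, y4=T, y5=T, y6=F, y7=T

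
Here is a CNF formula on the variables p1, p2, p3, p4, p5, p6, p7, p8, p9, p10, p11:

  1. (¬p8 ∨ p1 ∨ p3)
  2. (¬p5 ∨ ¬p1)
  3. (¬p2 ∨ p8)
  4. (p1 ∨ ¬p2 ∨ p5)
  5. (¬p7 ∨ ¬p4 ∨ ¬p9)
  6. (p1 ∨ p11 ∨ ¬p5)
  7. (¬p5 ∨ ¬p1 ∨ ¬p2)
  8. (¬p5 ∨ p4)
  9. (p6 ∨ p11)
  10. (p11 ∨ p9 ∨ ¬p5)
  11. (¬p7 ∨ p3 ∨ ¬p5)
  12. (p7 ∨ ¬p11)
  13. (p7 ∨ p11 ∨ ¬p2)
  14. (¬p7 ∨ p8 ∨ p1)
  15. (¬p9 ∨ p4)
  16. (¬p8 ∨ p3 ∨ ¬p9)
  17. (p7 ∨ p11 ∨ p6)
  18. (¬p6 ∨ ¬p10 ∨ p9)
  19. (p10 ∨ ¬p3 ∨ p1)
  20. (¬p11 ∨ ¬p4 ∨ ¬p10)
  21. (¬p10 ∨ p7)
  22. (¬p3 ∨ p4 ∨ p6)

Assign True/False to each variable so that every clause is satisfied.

p1=False, p2=False, p3=False, p4=True, p5=False, p6=True, p7=False, p8=False, p9=False, p10=False, p11=False

Check each clause:
  1. (¬p8 ∨ p1 ∨ p3) — ¬p8 is true.
  2. (¬p1 ∨ ¬p5) — ¬p5 is true.
  3. (p8 ∨ ¬p2) — ¬p2 is true.
  4. (p5 ∨ p1 ∨ ¬p2) — ¬p2 is true.
  5. (¬p4 ∨ ¬p9 ∨ ¬p7) — ¬p7 is true.
  6. (¬p5 ∨ p1 ∨ p11) — ¬p5 is true.
  7. (¬p5 ∨ ¬p1 ∨ ¬p2) — ¬p5 is true.
  8. (p4 ∨ ¬p5) — ¬p5 is true.
  9. (p6 ∨ p11) — p6 is true.
  10. (¬p5 ∨ p9 ∨ p11) — ¬p5 is true.
  11. (¬p5 ∨ ¬p7 ∨ p3) — ¬p7 is true.
  12. (¬p11 ∨ p7) — ¬p11 is true.
  13. (¬p2 ∨ p11 ∨ p7) — ¬p2 is true.
  14. (¬p7 ∨ p1 ∨ p8) — ¬p7 is true.
  15. (p4 ∨ ¬p9) — p4 is true.
  16. (p3 ∨ ¬p9 ∨ ¬p8) — ¬p8 is true.
  17. (p11 ∨ p7 ∨ p6) — p6 is true.
  18. (¬p6 ∨ p9 ∨ ¬p10) — ¬p10 is true.
  19. (p10 ∨ p1 ∨ ¬p3) — ¬p3 is true.
  20. (¬p10 ∨ ¬p11 ∨ ¬p4) — ¬p11 is true.
  21. (p7 ∨ ¬p10) — ¬p10 is true.
  22. (¬p3 ∨ p6 ∨ p4) — p4 is true.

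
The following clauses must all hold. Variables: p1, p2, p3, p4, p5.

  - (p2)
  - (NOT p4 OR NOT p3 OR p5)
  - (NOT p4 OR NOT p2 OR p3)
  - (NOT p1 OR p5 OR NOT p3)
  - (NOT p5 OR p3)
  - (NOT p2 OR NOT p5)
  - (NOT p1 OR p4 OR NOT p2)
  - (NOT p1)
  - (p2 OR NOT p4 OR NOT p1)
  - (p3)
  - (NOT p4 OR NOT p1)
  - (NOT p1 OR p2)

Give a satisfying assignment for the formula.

p1=F  p2=T  p3=T  p4=F  p5=F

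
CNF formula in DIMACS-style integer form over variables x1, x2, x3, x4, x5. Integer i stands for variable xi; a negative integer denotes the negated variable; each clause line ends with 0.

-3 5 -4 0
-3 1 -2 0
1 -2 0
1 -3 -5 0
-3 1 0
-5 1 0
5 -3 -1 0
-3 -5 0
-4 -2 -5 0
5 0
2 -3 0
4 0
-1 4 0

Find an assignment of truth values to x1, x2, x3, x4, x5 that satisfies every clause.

(x5) is a unit clause, so x5 = True.
(x1) is a unit clause, so x1 = True.
The clause (NOT x3) is unit: x3 must be False.
The clause (x4) is unit: x4 must be True.
The clause (NOT x2) is unit: x2 must be False.
Check each clause:
  1. (NOT x3 OR NOT x4 OR x5) — NOT x3 is true.
  2. (NOT x3 OR NOT x2 OR x1) — x1 is true.
  3. (NOT x2 OR x1) — x1 is true.
  4. (NOT x5 OR x1 OR NOT x3) — x1 is true.
  5. (x1 OR NOT x3) — x1 is true.
  6. (x1 OR NOT x5) — x1 is true.
  7. (NOT x3 OR x5 OR NOT x1) — NOT x3 is true.
  8. (NOT x5 OR NOT x3) — NOT x3 is true.
  9. (NOT x4 OR NOT x5 OR NOT x2) — NOT x2 is true.
  10. (x5) — x5 is true.
  11. (x2 OR NOT x3) — NOT x3 is true.
  12. (x4) — x4 is true.
  13. (NOT x1 OR x4) — x4 is true.

x1=T, x2=F, x3=F, x4=T, x5=T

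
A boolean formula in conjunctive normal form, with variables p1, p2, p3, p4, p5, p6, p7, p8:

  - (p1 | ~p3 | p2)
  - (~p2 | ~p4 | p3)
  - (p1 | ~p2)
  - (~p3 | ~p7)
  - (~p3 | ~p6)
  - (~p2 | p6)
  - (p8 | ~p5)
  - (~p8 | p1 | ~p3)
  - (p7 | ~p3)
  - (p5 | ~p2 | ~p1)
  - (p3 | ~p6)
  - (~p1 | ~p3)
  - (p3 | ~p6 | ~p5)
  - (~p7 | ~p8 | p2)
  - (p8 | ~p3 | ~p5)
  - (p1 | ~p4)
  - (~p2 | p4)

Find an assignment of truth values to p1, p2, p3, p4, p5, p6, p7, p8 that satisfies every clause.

Set p1 = True and propagate.
  then p3 is forced to False.
  then p6 is forced to False.
  then p2 is forced to False.
The remaining clauses are satisfied by p4 = True, p5 = False, p7 = False, p8 = False.
Every clause has at least one true literal under this assignment.

p1 = 1  p2 = 0  p3 = 0  p4 = 1  p5 = 0  p6 = 0  p7 = 0  p8 = 0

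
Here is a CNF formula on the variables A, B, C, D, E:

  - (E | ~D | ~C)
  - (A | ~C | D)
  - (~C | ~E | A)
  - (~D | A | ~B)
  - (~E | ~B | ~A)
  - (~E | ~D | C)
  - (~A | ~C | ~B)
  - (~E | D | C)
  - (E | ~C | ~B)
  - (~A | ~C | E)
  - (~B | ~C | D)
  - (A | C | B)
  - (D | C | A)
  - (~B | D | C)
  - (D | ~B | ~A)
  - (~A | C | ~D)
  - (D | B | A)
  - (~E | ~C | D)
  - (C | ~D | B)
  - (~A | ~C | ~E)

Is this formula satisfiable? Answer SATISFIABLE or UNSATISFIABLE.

SATISFIABLE

Branch on A: take A = True.
The remaining clauses are satisfied by B = False, C = False, D = False, E = False.
So A=T  B=F  C=F  D=F  E=F is a satisfying assignment.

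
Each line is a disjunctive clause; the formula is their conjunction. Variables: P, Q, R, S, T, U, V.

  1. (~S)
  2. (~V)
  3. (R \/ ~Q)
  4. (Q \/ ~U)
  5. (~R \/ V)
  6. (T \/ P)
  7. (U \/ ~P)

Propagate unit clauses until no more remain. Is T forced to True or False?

Unit clause (~S) sets S = False.
(~V) is a unit clause: V = False.
(V \/ ~R) with V = False leaves only ~R, so R = False.
(~Q \/ R): since R = False, the clause reduces to (~Q). Q = False.
(Q \/ ~U): since Q = False, the clause reduces to (~U). U = False.
(U \/ ~P) with U = False leaves only ~P, so P = False.
(P \/ T) with P = False leaves only T, so T = True.

True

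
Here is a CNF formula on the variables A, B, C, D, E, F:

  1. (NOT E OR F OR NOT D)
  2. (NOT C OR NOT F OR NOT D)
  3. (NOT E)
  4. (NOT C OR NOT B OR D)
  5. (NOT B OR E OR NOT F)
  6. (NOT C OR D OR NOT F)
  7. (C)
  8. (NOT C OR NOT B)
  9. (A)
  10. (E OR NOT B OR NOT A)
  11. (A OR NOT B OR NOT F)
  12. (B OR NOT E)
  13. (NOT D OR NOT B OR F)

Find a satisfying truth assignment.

A=True, B=False, C=True, D=False, E=False, F=False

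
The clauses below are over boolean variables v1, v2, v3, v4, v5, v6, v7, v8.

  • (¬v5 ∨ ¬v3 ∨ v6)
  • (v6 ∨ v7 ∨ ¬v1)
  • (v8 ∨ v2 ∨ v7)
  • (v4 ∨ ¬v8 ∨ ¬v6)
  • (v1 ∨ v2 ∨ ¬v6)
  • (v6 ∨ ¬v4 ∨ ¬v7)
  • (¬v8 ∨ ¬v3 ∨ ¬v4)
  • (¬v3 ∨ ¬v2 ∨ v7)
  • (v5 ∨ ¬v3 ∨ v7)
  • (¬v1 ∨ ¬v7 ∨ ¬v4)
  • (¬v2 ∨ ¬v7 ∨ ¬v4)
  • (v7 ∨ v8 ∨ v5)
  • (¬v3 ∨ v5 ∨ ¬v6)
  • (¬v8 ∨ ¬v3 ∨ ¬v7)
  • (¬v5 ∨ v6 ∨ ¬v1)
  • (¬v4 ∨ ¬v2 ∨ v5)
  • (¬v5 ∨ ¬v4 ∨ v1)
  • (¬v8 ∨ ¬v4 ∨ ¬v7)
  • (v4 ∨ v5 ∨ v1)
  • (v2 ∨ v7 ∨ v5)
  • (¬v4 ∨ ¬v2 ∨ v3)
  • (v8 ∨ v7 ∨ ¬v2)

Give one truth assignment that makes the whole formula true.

v1=T, v2=F, v3=F, v4=T, v5=T, v6=T, v7=F, v8=T

Branch on v1: take v1 = True.
Set v2 = False and propagate.
For the remaining variables, v3 = False, v4 = True, v5 = True, v6 = True, v7 = False, v8 = True works.
Every clause has at least one true literal under this assignment.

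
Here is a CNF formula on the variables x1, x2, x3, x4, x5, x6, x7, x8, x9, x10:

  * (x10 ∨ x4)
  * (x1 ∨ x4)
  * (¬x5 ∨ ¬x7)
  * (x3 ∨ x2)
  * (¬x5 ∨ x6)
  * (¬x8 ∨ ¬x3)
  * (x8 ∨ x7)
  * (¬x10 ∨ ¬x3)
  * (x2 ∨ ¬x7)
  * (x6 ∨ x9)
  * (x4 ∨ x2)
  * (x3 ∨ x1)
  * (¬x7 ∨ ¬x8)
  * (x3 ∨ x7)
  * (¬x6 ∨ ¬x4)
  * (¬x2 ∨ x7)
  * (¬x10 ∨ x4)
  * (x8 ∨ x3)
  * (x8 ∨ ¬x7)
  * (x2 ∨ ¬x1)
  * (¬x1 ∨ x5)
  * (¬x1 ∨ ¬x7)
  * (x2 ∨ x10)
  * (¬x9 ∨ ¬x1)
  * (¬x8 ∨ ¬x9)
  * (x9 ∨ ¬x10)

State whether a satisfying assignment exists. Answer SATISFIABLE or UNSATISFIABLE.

x7 = True:
  propagation gives x5=False, x2=True, x8=False; an empty clause results — contradiction.
x7 = False:
  propagation gives x8=True, x3=False; an empty clause results — contradiction.
Every branch closes, so no satisfying assignment exists.

UNSATISFIABLE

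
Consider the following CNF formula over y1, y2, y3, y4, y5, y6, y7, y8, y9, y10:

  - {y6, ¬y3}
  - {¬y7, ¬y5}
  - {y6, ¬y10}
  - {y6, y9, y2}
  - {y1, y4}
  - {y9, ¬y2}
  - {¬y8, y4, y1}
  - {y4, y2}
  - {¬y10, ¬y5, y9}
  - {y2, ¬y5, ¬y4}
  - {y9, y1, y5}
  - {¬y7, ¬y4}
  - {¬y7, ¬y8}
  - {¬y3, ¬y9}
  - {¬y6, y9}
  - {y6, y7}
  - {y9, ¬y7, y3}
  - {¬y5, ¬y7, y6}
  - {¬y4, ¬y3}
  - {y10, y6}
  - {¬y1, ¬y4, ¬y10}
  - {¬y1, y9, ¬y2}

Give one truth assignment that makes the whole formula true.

y1 = False, y2 = False, y3 = False, y4 = True, y5 = False, y6 = True, y7 = False, y8 = False, y9 = True, y10 = False

Pure literal: y8 appears only negated; assign y8 = False.
Branch on y1: take y1 = False.
  then y4 is forced to True.
  then y7 is forced to False.
  then y6 is forced to True.
  then y9 is forced to True.
  then y3 is forced to False.
Try y2 = False.
  then y5 is forced to False.
y10 is now unconstrained; take y10 = False.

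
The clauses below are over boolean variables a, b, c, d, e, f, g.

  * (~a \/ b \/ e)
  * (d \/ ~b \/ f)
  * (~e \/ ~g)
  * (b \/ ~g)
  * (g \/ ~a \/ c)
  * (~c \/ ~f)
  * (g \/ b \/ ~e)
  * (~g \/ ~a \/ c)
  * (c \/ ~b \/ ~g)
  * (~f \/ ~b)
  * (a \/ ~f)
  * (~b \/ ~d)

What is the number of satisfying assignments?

The models are:
  a=F b=F c=F d=F e=F f=F g=F
  a=F b=F c=F d=T e=F f=F g=F
  a=F b=F c=T d=F e=F f=F g=F
  a=F b=F c=T d=T e=F f=F g=F
Count: 4.

4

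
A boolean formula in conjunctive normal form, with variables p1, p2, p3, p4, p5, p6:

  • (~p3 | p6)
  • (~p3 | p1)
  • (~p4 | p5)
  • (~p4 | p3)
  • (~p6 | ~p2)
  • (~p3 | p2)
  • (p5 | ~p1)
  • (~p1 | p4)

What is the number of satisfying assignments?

The models are:
  p1=F p2=F p3=F p4=F p5=F p6=F
  p1=F p2=F p3=F p4=F p5=F p6=T
  p1=F p2=F p3=F p4=F p5=T p6=F
  p1=F p2=F p3=F p4=F p5=T p6=T
  p1=F p2=T p3=F p4=F p5=F p6=F
  p1=F p2=T p3=F p4=F p5=T p6=F
That's 6 in total.

6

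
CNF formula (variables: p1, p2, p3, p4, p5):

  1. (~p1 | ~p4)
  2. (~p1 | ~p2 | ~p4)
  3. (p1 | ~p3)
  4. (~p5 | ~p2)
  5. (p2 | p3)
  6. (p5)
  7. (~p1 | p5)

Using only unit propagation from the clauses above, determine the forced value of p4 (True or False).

False

(p5) is a unit clause: p5 = True.
In (~p5 | ~p2), ~p5 is now false; ~p2 must hold, so p2 = False.
From (p2 | p3) and p2 = False: p3 = True.
(~p3 | p1): since p3 = True, the clause reduces to (p1). p1 = True.
(~p4 | ~p1): since p1 = True, the clause reduces to (~p4). p4 = False.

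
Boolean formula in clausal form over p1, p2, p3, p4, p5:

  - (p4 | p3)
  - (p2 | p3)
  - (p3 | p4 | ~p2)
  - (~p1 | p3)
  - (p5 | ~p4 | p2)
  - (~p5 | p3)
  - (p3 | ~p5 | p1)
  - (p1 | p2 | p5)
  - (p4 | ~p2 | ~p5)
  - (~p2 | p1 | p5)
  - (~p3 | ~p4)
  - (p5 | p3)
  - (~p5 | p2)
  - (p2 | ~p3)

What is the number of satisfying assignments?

1

Satisfying assignments:
  p1=T p2=T p3=T p4=F p5=F
Count: 1.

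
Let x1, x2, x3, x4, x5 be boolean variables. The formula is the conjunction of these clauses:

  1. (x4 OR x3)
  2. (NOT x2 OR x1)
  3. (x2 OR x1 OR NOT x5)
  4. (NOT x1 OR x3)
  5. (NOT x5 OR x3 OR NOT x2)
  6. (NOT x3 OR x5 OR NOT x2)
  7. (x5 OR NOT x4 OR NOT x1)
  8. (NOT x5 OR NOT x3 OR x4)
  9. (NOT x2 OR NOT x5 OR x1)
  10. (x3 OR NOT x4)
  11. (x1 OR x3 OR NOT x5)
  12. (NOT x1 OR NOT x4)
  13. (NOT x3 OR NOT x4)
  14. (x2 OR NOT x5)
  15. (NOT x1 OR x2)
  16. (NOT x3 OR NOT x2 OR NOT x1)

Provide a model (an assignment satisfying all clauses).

x1=F  x2=F  x3=T  x4=F  x5=F

Check each clause:
  1. (x3 OR x4) — x3 is true.
  2. (NOT x2 OR x1) — NOT x2 is true.
  3. (x1 OR NOT x5 OR x2) — NOT x5 is true.
  4. (x3 OR NOT x1) — x3 is true.
  5. (x3 OR NOT x5 OR NOT x2) — x3 is true.
  6. (NOT x2 OR x5 OR NOT x3) — NOT x2 is true.
  7. (x5 OR NOT x1 OR NOT x4) — NOT x4 is true.
  8. (x4 OR NOT x5 OR NOT x3) — NOT x5 is true.
  9. (NOT x5 OR x1 OR NOT x2) — NOT x5 is true.
  10. (NOT x4 OR x3) — x3 is true.
  11. (x3 OR x1 OR NOT x5) — x3 is true.
  12. (NOT x4 OR NOT x1) — NOT x4 is true.
  13. (NOT x4 OR NOT x3) — NOT x4 is true.
  14. (NOT x5 OR x2) — NOT x5 is true.
  15. (x2 OR NOT x1) — NOT x1 is true.
  16. (NOT x2 OR NOT x1 OR NOT x3) — NOT x1 is true.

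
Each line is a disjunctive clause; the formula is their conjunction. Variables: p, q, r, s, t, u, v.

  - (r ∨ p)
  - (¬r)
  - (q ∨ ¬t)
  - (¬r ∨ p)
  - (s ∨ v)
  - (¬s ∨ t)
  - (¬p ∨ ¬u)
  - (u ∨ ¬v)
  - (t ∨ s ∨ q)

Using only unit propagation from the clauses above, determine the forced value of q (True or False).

(¬r) stands alone — r = False.
In (p ∨ r), r is now false; p must hold, so p = True.
(¬p ∨ ¬u): since p = True, the clause reduces to (¬u). u = False.
(¬v ∨ u) with u = False leaves only ¬v, so v = False.
(v ∨ s): since v = False, the clause reduces to (s). s = True.
In (t ∨ ¬s), ¬s is now false; t must hold, so t = True.
(q ∨ ¬t) with t = True leaves only q, so q = True.

True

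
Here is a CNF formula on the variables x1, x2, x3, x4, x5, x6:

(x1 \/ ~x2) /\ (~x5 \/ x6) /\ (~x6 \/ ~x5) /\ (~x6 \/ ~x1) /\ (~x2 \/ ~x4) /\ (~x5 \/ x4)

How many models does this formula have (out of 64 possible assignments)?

Case analysis on x5 and x6:
  x5=1, x6=1: a clause becomes empty — 0.
  x5=1, x6=0: a clause becomes empty — 0.
  x5=0, x6=1: remaining (x1,x2,x3,x4) ∈ {(0,0,0,0); (0,0,0,1); (0,0,1,0); (0,0,1,1)} — 4.
  x5=0, x6=0: x3 free; 5 ways for (x1,x2,x4) × 2^1 = 10.
Total: 0 + 0 + 4 + 10 = 14.

14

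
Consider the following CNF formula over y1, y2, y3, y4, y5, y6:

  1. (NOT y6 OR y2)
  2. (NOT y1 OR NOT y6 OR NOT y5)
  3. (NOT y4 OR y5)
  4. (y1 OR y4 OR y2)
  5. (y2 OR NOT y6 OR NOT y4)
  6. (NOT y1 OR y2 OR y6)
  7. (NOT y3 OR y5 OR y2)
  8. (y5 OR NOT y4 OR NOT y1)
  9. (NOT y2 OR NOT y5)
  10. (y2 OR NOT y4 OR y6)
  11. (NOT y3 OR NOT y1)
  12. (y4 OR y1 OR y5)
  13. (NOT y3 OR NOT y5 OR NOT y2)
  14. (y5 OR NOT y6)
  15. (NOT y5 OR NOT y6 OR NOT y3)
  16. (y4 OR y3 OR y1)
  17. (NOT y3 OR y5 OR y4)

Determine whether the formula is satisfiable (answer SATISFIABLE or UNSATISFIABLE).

Set y1 = True and propagate.
  then y3 is forced to False.
For the remaining variables, y2 = True, y4 = False, y5 = False, y6 = False works.
So y1 = True, y2 = True, y3 = False, y4 = False, y5 = False, y6 = False is a satisfying assignment.

SATISFIABLE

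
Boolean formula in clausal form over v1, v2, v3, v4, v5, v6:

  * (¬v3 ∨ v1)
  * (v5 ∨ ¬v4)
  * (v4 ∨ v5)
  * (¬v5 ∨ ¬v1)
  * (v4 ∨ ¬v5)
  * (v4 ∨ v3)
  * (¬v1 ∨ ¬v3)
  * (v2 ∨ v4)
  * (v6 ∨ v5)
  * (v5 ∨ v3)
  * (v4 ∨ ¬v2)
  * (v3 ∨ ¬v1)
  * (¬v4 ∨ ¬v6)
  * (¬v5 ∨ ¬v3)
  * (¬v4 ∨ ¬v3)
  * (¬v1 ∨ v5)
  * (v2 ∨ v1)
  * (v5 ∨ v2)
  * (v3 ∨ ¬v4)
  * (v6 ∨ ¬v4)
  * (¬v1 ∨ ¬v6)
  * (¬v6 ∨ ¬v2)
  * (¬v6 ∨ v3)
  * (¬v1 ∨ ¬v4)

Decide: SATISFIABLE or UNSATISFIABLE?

v4 = True:
  propagation gives v5=True, v1=False, v3=False; an empty clause results — contradiction.
v4 = False:
  propagation gives v5=True; an empty clause results — contradiction.
Every branch closes, so no satisfying assignment exists.

UNSATISFIABLE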